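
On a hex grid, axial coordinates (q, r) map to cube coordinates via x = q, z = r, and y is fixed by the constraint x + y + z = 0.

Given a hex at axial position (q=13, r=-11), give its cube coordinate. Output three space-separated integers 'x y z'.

Answer: 13 -2 -11

Derivation:
x = q = 13
z = r = -11
y = -x - z = -(13) - (-11) = -2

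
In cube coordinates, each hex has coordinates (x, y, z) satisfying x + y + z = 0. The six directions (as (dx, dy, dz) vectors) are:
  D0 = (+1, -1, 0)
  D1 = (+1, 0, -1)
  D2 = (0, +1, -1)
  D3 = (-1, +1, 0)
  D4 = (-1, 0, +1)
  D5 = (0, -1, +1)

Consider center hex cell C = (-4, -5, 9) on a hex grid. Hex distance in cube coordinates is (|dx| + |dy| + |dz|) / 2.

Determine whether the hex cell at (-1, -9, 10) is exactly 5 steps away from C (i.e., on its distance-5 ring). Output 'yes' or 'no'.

Answer: no

Derivation:
|px - cx| = |-1 - (-4)| = 3
|py - cy| = |-9 - (-5)| = 4
|pz - cz| = |10 - 9| = 1
distance = (3+4+1)/2 = 8/2 = 4
radius = 5; distance != radius -> no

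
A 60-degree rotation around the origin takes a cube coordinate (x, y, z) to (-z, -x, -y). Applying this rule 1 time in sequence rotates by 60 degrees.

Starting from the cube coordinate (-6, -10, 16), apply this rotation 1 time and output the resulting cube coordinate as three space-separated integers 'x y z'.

Start: (-6, -10, 16)
Step 1: (-6, -10, 16) -> (-(16), -(-6), -(-10)) = (-16, 6, 10)

Answer: -16 6 10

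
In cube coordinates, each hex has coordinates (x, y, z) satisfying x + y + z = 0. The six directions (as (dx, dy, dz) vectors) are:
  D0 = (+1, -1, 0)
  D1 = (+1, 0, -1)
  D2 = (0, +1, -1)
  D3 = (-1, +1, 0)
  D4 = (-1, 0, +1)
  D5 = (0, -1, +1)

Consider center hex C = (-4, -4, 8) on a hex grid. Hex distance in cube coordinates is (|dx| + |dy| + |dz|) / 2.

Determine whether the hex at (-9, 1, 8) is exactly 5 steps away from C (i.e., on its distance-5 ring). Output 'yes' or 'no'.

Answer: yes

Derivation:
|px - cx| = |-9 - (-4)| = 5
|py - cy| = |1 - (-4)| = 5
|pz - cz| = |8 - 8| = 0
distance = (5+5+0)/2 = 10/2 = 5
radius = 5; distance == radius -> yes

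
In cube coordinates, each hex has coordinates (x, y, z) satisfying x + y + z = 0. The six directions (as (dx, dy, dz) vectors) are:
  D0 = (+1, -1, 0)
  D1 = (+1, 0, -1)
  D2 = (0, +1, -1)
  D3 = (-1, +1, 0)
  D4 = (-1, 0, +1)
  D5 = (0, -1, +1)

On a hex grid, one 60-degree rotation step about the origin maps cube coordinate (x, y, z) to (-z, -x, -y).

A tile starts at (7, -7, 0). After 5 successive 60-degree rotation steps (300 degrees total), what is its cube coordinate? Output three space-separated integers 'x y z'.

Answer: 7 0 -7

Derivation:
Start: (7, -7, 0)
Step 1: (7, -7, 0) -> (-(0), -(7), -(-7)) = (0, -7, 7)
Step 2: (0, -7, 7) -> (-(7), -(0), -(-7)) = (-7, 0, 7)
Step 3: (-7, 0, 7) -> (-(7), -(-7), -(0)) = (-7, 7, 0)
Step 4: (-7, 7, 0) -> (-(0), -(-7), -(7)) = (0, 7, -7)
Step 5: (0, 7, -7) -> (-(-7), -(0), -(7)) = (7, 0, -7)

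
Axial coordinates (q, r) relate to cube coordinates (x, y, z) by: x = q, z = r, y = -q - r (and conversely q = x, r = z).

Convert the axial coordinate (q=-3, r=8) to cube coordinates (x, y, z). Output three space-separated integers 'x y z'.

Answer: -3 -5 8

Derivation:
x = q = -3
z = r = 8
y = -x - z = -(-3) - (8) = -5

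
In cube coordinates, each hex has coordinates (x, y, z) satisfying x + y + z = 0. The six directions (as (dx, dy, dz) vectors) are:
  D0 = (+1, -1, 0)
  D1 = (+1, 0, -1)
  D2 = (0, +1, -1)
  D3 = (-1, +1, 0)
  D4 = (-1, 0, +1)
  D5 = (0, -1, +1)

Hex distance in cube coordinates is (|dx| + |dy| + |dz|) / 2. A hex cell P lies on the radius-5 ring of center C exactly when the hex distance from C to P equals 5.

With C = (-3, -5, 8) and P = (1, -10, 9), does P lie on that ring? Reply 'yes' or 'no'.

Answer: yes

Derivation:
|px - cx| = |1 - (-3)| = 4
|py - cy| = |-10 - (-5)| = 5
|pz - cz| = |9 - 8| = 1
distance = (4+5+1)/2 = 10/2 = 5
radius = 5; distance == radius -> yes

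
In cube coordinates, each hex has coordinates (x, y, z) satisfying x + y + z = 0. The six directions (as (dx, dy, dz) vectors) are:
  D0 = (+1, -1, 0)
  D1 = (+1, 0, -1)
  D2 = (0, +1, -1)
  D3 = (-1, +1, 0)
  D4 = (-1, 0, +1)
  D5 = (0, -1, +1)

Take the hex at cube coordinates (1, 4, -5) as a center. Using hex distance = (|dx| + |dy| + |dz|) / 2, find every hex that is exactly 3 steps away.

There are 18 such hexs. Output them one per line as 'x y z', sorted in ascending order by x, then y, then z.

Answer: -2 4 -2
-2 5 -3
-2 6 -4
-2 7 -5
-1 3 -2
-1 7 -6
0 2 -2
0 7 -7
1 1 -2
1 7 -8
2 1 -3
2 6 -8
3 1 -4
3 5 -8
4 1 -5
4 2 -6
4 3 -7
4 4 -8

Derivation:
Walk ring at distance 3 from (1, 4, -5):
Start at center + D4*3 = (-2, 4, -2)
  hex 0: (-2, 4, -2)
  hex 1: (-1, 3, -2)
  hex 2: (0, 2, -2)
  hex 3: (1, 1, -2)
  hex 4: (2, 1, -3)
  hex 5: (3, 1, -4)
  hex 6: (4, 1, -5)
  hex 7: (4, 2, -6)
  hex 8: (4, 3, -7)
  hex 9: (4, 4, -8)
  hex 10: (3, 5, -8)
  hex 11: (2, 6, -8)
  hex 12: (1, 7, -8)
  hex 13: (0, 7, -7)
  hex 14: (-1, 7, -6)
  hex 15: (-2, 7, -5)
  hex 16: (-2, 6, -4)
  hex 17: (-2, 5, -3)
Sorted: 18 hexes.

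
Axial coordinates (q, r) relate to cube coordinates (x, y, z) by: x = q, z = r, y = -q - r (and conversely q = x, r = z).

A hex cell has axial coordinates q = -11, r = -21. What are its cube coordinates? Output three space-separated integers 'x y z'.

Answer: -11 32 -21

Derivation:
x = q = -11
z = r = -21
y = -x - z = -(-11) - (-21) = 32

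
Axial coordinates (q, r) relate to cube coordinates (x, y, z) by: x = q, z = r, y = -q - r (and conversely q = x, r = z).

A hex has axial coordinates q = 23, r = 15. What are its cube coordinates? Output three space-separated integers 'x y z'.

Answer: 23 -38 15

Derivation:
x = q = 23
z = r = 15
y = -x - z = -(23) - (15) = -38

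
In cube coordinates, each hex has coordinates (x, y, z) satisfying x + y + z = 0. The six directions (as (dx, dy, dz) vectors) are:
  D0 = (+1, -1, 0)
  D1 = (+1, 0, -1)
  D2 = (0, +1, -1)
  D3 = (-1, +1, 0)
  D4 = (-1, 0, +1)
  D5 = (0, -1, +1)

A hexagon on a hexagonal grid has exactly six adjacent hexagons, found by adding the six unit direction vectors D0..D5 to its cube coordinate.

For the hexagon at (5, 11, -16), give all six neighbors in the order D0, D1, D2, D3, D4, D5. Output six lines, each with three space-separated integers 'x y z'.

Answer: 6 10 -16
6 11 -17
5 12 -17
4 12 -16
4 11 -15
5 10 -15

Derivation:
Center: (5, 11, -16). Add each direction:
  D0: (5, 11, -16) + (1, -1, 0) = (6, 10, -16)
  D1: (5, 11, -16) + (1, 0, -1) = (6, 11, -17)
  D2: (5, 11, -16) + (0, 1, -1) = (5, 12, -17)
  D3: (5, 11, -16) + (-1, 1, 0) = (4, 12, -16)
  D4: (5, 11, -16) + (-1, 0, 1) = (4, 11, -15)
  D5: (5, 11, -16) + (0, -1, 1) = (5, 10, -15)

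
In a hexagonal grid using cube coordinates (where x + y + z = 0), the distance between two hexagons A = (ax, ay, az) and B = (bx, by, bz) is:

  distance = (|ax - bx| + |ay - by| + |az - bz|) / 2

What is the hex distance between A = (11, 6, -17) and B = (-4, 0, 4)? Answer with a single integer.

Answer: 21

Derivation:
|ax - bx| = |11 - (-4)| = 15
|ay - by| = |6 - 0| = 6
|az - bz| = |-17 - 4| = 21
distance = (15 + 6 + 21) / 2 = 42 / 2 = 21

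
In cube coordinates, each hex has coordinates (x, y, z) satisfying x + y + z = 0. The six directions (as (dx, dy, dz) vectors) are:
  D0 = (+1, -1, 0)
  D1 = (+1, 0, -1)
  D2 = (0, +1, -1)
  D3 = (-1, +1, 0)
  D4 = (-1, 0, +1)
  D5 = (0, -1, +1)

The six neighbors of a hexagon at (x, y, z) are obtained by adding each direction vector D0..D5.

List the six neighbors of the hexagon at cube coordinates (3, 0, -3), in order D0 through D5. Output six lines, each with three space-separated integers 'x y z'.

Answer: 4 -1 -3
4 0 -4
3 1 -4
2 1 -3
2 0 -2
3 -1 -2

Derivation:
Center: (3, 0, -3). Add each direction:
  D0: (3, 0, -3) + (1, -1, 0) = (4, -1, -3)
  D1: (3, 0, -3) + (1, 0, -1) = (4, 0, -4)
  D2: (3, 0, -3) + (0, 1, -1) = (3, 1, -4)
  D3: (3, 0, -3) + (-1, 1, 0) = (2, 1, -3)
  D4: (3, 0, -3) + (-1, 0, 1) = (2, 0, -2)
  D5: (3, 0, -3) + (0, -1, 1) = (3, -1, -2)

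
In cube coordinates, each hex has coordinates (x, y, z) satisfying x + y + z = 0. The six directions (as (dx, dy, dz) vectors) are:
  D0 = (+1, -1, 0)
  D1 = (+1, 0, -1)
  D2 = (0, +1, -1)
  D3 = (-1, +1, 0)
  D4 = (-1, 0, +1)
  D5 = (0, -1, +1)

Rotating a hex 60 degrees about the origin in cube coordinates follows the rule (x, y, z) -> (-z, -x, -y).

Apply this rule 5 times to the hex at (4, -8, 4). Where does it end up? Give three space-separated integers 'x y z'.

Start: (4, -8, 4)
Step 1: (4, -8, 4) -> (-(4), -(4), -(-8)) = (-4, -4, 8)
Step 2: (-4, -4, 8) -> (-(8), -(-4), -(-4)) = (-8, 4, 4)
Step 3: (-8, 4, 4) -> (-(4), -(-8), -(4)) = (-4, 8, -4)
Step 4: (-4, 8, -4) -> (-(-4), -(-4), -(8)) = (4, 4, -8)
Step 5: (4, 4, -8) -> (-(-8), -(4), -(4)) = (8, -4, -4)

Answer: 8 -4 -4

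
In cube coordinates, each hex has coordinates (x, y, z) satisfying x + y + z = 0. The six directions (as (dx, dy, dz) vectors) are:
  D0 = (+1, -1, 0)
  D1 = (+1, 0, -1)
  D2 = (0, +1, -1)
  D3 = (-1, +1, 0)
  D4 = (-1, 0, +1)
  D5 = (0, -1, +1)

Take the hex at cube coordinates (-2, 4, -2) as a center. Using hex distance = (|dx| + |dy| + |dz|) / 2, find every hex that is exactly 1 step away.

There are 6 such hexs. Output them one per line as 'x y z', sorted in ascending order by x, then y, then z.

Answer: -3 4 -1
-3 5 -2
-2 3 -1
-2 5 -3
-1 3 -2
-1 4 -3

Derivation:
Walk ring at distance 1 from (-2, 4, -2):
Start at center + D4*1 = (-3, 4, -1)
  hex 0: (-3, 4, -1)
  hex 1: (-2, 3, -1)
  hex 2: (-1, 3, -2)
  hex 3: (-1, 4, -3)
  hex 4: (-2, 5, -3)
  hex 5: (-3, 5, -2)
Sorted: 6 hexes.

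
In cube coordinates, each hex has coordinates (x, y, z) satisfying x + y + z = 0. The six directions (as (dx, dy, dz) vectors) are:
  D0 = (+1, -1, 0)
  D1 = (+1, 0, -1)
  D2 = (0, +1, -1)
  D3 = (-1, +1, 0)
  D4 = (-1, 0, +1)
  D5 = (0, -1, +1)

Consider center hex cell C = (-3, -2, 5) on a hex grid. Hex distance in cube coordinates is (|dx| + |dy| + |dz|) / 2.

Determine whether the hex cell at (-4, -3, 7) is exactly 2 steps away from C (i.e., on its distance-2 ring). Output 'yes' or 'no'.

Answer: yes

Derivation:
|px - cx| = |-4 - (-3)| = 1
|py - cy| = |-3 - (-2)| = 1
|pz - cz| = |7 - 5| = 2
distance = (1+1+2)/2 = 4/2 = 2
radius = 2; distance == radius -> yes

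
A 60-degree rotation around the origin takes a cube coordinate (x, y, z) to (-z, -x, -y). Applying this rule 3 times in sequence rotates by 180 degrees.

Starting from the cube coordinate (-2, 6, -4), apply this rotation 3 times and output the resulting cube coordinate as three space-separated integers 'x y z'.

Answer: 2 -6 4

Derivation:
Start: (-2, 6, -4)
Step 1: (-2, 6, -4) -> (-(-4), -(-2), -(6)) = (4, 2, -6)
Step 2: (4, 2, -6) -> (-(-6), -(4), -(2)) = (6, -4, -2)
Step 3: (6, -4, -2) -> (-(-2), -(6), -(-4)) = (2, -6, 4)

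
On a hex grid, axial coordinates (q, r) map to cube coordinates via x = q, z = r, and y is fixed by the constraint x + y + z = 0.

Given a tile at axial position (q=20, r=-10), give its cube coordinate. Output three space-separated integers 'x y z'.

Answer: 20 -10 -10

Derivation:
x = q = 20
z = r = -10
y = -x - z = -(20) - (-10) = -10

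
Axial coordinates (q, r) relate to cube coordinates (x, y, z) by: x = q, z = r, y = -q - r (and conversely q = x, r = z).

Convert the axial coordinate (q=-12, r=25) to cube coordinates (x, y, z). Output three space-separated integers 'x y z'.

Answer: -12 -13 25

Derivation:
x = q = -12
z = r = 25
y = -x - z = -(-12) - (25) = -13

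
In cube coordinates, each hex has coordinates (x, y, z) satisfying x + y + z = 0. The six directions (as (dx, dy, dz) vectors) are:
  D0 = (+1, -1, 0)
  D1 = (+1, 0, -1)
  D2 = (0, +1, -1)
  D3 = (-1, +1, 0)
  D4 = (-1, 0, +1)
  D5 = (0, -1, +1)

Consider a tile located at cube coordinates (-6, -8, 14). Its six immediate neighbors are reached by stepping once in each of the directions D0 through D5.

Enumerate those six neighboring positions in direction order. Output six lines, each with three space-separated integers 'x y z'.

Answer: -5 -9 14
-5 -8 13
-6 -7 13
-7 -7 14
-7 -8 15
-6 -9 15

Derivation:
Center: (-6, -8, 14). Add each direction:
  D0: (-6, -8, 14) + (1, -1, 0) = (-5, -9, 14)
  D1: (-6, -8, 14) + (1, 0, -1) = (-5, -8, 13)
  D2: (-6, -8, 14) + (0, 1, -1) = (-6, -7, 13)
  D3: (-6, -8, 14) + (-1, 1, 0) = (-7, -7, 14)
  D4: (-6, -8, 14) + (-1, 0, 1) = (-7, -8, 15)
  D5: (-6, -8, 14) + (0, -1, 1) = (-6, -9, 15)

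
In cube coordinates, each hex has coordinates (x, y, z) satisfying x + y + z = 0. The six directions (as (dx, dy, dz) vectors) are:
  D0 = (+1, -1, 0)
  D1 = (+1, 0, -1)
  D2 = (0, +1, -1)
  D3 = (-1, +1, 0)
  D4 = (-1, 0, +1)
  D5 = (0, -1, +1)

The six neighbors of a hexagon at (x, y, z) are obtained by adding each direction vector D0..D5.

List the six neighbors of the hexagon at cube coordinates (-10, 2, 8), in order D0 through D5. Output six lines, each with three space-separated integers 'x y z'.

Center: (-10, 2, 8). Add each direction:
  D0: (-10, 2, 8) + (1, -1, 0) = (-9, 1, 8)
  D1: (-10, 2, 8) + (1, 0, -1) = (-9, 2, 7)
  D2: (-10, 2, 8) + (0, 1, -1) = (-10, 3, 7)
  D3: (-10, 2, 8) + (-1, 1, 0) = (-11, 3, 8)
  D4: (-10, 2, 8) + (-1, 0, 1) = (-11, 2, 9)
  D5: (-10, 2, 8) + (0, -1, 1) = (-10, 1, 9)

Answer: -9 1 8
-9 2 7
-10 3 7
-11 3 8
-11 2 9
-10 1 9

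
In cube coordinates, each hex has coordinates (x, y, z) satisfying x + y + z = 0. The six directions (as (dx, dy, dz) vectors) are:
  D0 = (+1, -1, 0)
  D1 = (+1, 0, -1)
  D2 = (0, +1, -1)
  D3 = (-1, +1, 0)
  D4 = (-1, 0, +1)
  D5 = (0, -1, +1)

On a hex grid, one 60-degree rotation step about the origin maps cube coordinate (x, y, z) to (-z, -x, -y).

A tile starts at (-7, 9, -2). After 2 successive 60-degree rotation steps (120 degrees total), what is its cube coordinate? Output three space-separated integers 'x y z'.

Answer: 9 -2 -7

Derivation:
Start: (-7, 9, -2)
Step 1: (-7, 9, -2) -> (-(-2), -(-7), -(9)) = (2, 7, -9)
Step 2: (2, 7, -9) -> (-(-9), -(2), -(7)) = (9, -2, -7)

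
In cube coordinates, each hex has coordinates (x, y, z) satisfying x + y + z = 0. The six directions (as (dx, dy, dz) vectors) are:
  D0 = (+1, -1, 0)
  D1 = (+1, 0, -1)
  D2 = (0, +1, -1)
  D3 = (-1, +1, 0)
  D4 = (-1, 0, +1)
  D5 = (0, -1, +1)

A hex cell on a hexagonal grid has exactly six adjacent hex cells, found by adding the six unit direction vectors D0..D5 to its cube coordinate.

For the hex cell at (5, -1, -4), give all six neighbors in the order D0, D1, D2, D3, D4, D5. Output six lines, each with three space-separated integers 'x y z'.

Center: (5, -1, -4). Add each direction:
  D0: (5, -1, -4) + (1, -1, 0) = (6, -2, -4)
  D1: (5, -1, -4) + (1, 0, -1) = (6, -1, -5)
  D2: (5, -1, -4) + (0, 1, -1) = (5, 0, -5)
  D3: (5, -1, -4) + (-1, 1, 0) = (4, 0, -4)
  D4: (5, -1, -4) + (-1, 0, 1) = (4, -1, -3)
  D5: (5, -1, -4) + (0, -1, 1) = (5, -2, -3)

Answer: 6 -2 -4
6 -1 -5
5 0 -5
4 0 -4
4 -1 -3
5 -2 -3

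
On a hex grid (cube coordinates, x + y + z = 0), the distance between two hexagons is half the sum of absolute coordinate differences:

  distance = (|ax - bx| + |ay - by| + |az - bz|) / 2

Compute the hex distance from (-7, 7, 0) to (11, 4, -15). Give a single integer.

|ax - bx| = |-7 - 11| = 18
|ay - by| = |7 - 4| = 3
|az - bz| = |0 - (-15)| = 15
distance = (18 + 3 + 15) / 2 = 36 / 2 = 18

Answer: 18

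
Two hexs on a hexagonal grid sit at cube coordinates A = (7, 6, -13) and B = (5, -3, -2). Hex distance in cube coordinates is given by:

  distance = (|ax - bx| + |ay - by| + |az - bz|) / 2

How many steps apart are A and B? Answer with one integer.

|ax - bx| = |7 - 5| = 2
|ay - by| = |6 - (-3)| = 9
|az - bz| = |-13 - (-2)| = 11
distance = (2 + 9 + 11) / 2 = 22 / 2 = 11

Answer: 11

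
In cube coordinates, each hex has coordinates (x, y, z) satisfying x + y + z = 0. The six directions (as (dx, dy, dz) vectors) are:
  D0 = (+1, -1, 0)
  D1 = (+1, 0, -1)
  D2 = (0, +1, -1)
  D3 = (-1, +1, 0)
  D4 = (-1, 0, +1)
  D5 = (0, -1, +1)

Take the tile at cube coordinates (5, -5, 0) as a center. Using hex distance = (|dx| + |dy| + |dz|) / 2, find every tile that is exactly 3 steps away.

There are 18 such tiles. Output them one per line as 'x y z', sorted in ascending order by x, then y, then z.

Walk ring at distance 3 from (5, -5, 0):
Start at center + D4*3 = (2, -5, 3)
  hex 0: (2, -5, 3)
  hex 1: (3, -6, 3)
  hex 2: (4, -7, 3)
  hex 3: (5, -8, 3)
  hex 4: (6, -8, 2)
  hex 5: (7, -8, 1)
  hex 6: (8, -8, 0)
  hex 7: (8, -7, -1)
  hex 8: (8, -6, -2)
  hex 9: (8, -5, -3)
  hex 10: (7, -4, -3)
  hex 11: (6, -3, -3)
  hex 12: (5, -2, -3)
  hex 13: (4, -2, -2)
  hex 14: (3, -2, -1)
  hex 15: (2, -2, 0)
  hex 16: (2, -3, 1)
  hex 17: (2, -4, 2)
Sorted: 18 hexes.

Answer: 2 -5 3
2 -4 2
2 -3 1
2 -2 0
3 -6 3
3 -2 -1
4 -7 3
4 -2 -2
5 -8 3
5 -2 -3
6 -8 2
6 -3 -3
7 -8 1
7 -4 -3
8 -8 0
8 -7 -1
8 -6 -2
8 -5 -3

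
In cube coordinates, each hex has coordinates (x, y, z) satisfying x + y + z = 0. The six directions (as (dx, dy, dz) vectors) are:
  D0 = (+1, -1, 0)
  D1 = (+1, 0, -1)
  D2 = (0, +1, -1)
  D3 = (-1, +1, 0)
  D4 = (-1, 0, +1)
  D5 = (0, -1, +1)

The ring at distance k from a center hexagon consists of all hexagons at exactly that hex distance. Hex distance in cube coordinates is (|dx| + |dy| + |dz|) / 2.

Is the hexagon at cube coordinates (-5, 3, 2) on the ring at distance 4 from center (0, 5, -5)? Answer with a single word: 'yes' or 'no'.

Answer: no

Derivation:
|px - cx| = |-5 - 0| = 5
|py - cy| = |3 - 5| = 2
|pz - cz| = |2 - (-5)| = 7
distance = (5+2+7)/2 = 14/2 = 7
radius = 4; distance != radius -> no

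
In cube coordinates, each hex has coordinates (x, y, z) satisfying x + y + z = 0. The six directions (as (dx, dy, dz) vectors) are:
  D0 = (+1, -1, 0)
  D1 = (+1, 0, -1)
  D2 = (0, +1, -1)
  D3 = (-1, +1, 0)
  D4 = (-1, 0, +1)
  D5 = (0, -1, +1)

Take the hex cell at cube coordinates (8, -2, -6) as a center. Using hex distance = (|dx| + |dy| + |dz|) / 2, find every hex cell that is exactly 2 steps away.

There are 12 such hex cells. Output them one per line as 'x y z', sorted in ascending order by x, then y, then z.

Walk ring at distance 2 from (8, -2, -6):
Start at center + D4*2 = (6, -2, -4)
  hex 0: (6, -2, -4)
  hex 1: (7, -3, -4)
  hex 2: (8, -4, -4)
  hex 3: (9, -4, -5)
  hex 4: (10, -4, -6)
  hex 5: (10, -3, -7)
  hex 6: (10, -2, -8)
  hex 7: (9, -1, -8)
  hex 8: (8, 0, -8)
  hex 9: (7, 0, -7)
  hex 10: (6, 0, -6)
  hex 11: (6, -1, -5)
Sorted: 12 hexes.

Answer: 6 -2 -4
6 -1 -5
6 0 -6
7 -3 -4
7 0 -7
8 -4 -4
8 0 -8
9 -4 -5
9 -1 -8
10 -4 -6
10 -3 -7
10 -2 -8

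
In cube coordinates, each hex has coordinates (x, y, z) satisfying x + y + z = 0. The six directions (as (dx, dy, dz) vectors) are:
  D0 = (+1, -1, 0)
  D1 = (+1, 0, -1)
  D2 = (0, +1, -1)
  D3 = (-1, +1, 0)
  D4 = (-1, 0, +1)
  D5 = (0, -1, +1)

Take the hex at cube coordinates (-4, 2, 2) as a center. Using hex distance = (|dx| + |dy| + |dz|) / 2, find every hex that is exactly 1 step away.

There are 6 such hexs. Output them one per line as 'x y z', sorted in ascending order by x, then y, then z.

Answer: -5 2 3
-5 3 2
-4 1 3
-4 3 1
-3 1 2
-3 2 1

Derivation:
Walk ring at distance 1 from (-4, 2, 2):
Start at center + D4*1 = (-5, 2, 3)
  hex 0: (-5, 2, 3)
  hex 1: (-4, 1, 3)
  hex 2: (-3, 1, 2)
  hex 3: (-3, 2, 1)
  hex 4: (-4, 3, 1)
  hex 5: (-5, 3, 2)
Sorted: 6 hexes.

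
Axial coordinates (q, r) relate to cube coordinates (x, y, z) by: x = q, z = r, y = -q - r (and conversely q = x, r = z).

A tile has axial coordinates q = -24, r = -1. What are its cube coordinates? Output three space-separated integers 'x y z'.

x = q = -24
z = r = -1
y = -x - z = -(-24) - (-1) = 25

Answer: -24 25 -1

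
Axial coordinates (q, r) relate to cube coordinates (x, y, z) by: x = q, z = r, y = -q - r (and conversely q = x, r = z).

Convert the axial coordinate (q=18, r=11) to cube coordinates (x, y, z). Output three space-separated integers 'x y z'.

x = q = 18
z = r = 11
y = -x - z = -(18) - (11) = -29

Answer: 18 -29 11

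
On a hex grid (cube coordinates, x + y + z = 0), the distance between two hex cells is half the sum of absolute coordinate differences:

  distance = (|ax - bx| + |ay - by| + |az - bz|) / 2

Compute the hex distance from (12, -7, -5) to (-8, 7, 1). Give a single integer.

Answer: 20

Derivation:
|ax - bx| = |12 - (-8)| = 20
|ay - by| = |-7 - 7| = 14
|az - bz| = |-5 - 1| = 6
distance = (20 + 14 + 6) / 2 = 40 / 2 = 20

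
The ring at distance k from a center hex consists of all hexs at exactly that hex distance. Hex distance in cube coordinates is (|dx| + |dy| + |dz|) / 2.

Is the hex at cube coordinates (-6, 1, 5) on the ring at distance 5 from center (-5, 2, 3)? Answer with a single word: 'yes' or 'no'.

|px - cx| = |-6 - (-5)| = 1
|py - cy| = |1 - 2| = 1
|pz - cz| = |5 - 3| = 2
distance = (1+1+2)/2 = 4/2 = 2
radius = 5; distance != radius -> no

Answer: no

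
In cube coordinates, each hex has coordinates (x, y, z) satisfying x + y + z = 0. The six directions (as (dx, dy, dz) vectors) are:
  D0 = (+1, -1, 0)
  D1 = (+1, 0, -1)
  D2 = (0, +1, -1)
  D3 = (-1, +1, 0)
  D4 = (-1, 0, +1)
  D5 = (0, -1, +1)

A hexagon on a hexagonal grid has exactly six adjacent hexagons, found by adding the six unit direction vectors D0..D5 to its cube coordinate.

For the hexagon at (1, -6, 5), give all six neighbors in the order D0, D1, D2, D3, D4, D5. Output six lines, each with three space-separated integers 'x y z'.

Center: (1, -6, 5). Add each direction:
  D0: (1, -6, 5) + (1, -1, 0) = (2, -7, 5)
  D1: (1, -6, 5) + (1, 0, -1) = (2, -6, 4)
  D2: (1, -6, 5) + (0, 1, -1) = (1, -5, 4)
  D3: (1, -6, 5) + (-1, 1, 0) = (0, -5, 5)
  D4: (1, -6, 5) + (-1, 0, 1) = (0, -6, 6)
  D5: (1, -6, 5) + (0, -1, 1) = (1, -7, 6)

Answer: 2 -7 5
2 -6 4
1 -5 4
0 -5 5
0 -6 6
1 -7 6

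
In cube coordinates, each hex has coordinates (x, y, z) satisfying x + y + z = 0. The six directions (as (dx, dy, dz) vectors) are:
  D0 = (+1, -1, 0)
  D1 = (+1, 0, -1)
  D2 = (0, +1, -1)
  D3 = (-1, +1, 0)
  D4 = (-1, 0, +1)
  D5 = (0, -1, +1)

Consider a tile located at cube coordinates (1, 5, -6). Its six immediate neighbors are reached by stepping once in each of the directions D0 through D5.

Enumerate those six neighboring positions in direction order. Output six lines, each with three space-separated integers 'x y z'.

Answer: 2 4 -6
2 5 -7
1 6 -7
0 6 -6
0 5 -5
1 4 -5

Derivation:
Center: (1, 5, -6). Add each direction:
  D0: (1, 5, -6) + (1, -1, 0) = (2, 4, -6)
  D1: (1, 5, -6) + (1, 0, -1) = (2, 5, -7)
  D2: (1, 5, -6) + (0, 1, -1) = (1, 6, -7)
  D3: (1, 5, -6) + (-1, 1, 0) = (0, 6, -6)
  D4: (1, 5, -6) + (-1, 0, 1) = (0, 5, -5)
  D5: (1, 5, -6) + (0, -1, 1) = (1, 4, -5)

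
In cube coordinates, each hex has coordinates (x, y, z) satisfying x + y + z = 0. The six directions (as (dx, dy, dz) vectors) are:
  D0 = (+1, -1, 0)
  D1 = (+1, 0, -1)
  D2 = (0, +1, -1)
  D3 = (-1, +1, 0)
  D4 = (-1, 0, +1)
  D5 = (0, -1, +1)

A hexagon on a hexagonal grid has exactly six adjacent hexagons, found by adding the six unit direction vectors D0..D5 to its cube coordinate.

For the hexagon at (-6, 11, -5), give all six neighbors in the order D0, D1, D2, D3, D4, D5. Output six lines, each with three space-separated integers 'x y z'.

Answer: -5 10 -5
-5 11 -6
-6 12 -6
-7 12 -5
-7 11 -4
-6 10 -4

Derivation:
Center: (-6, 11, -5). Add each direction:
  D0: (-6, 11, -5) + (1, -1, 0) = (-5, 10, -5)
  D1: (-6, 11, -5) + (1, 0, -1) = (-5, 11, -6)
  D2: (-6, 11, -5) + (0, 1, -1) = (-6, 12, -6)
  D3: (-6, 11, -5) + (-1, 1, 0) = (-7, 12, -5)
  D4: (-6, 11, -5) + (-1, 0, 1) = (-7, 11, -4)
  D5: (-6, 11, -5) + (0, -1, 1) = (-6, 10, -4)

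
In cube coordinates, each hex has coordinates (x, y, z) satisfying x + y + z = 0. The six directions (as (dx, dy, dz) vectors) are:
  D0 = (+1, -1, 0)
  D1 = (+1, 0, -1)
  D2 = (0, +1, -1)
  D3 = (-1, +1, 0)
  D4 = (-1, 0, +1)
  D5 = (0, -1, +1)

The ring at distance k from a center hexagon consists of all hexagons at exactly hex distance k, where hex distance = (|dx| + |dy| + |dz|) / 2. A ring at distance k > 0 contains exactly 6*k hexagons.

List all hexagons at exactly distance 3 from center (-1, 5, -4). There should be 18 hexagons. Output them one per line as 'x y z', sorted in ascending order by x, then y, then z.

Walk ring at distance 3 from (-1, 5, -4):
Start at center + D4*3 = (-4, 5, -1)
  hex 0: (-4, 5, -1)
  hex 1: (-3, 4, -1)
  hex 2: (-2, 3, -1)
  hex 3: (-1, 2, -1)
  hex 4: (0, 2, -2)
  hex 5: (1, 2, -3)
  hex 6: (2, 2, -4)
  hex 7: (2, 3, -5)
  hex 8: (2, 4, -6)
  hex 9: (2, 5, -7)
  hex 10: (1, 6, -7)
  hex 11: (0, 7, -7)
  hex 12: (-1, 8, -7)
  hex 13: (-2, 8, -6)
  hex 14: (-3, 8, -5)
  hex 15: (-4, 8, -4)
  hex 16: (-4, 7, -3)
  hex 17: (-4, 6, -2)
Sorted: 18 hexes.

Answer: -4 5 -1
-4 6 -2
-4 7 -3
-4 8 -4
-3 4 -1
-3 8 -5
-2 3 -1
-2 8 -6
-1 2 -1
-1 8 -7
0 2 -2
0 7 -7
1 2 -3
1 6 -7
2 2 -4
2 3 -5
2 4 -6
2 5 -7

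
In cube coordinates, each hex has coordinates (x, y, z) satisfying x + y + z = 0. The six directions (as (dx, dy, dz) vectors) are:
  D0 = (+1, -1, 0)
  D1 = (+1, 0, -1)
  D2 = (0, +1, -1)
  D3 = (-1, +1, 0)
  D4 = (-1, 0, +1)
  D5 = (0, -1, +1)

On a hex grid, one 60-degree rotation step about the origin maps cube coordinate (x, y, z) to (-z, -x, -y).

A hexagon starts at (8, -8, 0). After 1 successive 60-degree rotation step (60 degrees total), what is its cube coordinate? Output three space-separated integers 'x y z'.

Answer: 0 -8 8

Derivation:
Start: (8, -8, 0)
Step 1: (8, -8, 0) -> (-(0), -(8), -(-8)) = (0, -8, 8)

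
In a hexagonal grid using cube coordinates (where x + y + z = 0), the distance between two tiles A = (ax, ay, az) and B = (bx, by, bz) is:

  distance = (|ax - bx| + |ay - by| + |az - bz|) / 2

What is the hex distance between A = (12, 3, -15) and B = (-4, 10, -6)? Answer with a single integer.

|ax - bx| = |12 - (-4)| = 16
|ay - by| = |3 - 10| = 7
|az - bz| = |-15 - (-6)| = 9
distance = (16 + 7 + 9) / 2 = 32 / 2 = 16

Answer: 16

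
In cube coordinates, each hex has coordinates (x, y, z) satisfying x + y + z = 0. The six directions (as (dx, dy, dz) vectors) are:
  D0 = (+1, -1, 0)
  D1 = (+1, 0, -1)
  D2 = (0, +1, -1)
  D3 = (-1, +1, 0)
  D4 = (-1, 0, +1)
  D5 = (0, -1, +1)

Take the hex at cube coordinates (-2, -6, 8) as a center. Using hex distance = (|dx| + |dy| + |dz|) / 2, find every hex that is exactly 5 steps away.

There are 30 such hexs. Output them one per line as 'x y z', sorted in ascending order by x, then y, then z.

Walk ring at distance 5 from (-2, -6, 8):
Start at center + D4*5 = (-7, -6, 13)
  hex 0: (-7, -6, 13)
  hex 1: (-6, -7, 13)
  hex 2: (-5, -8, 13)
  hex 3: (-4, -9, 13)
  hex 4: (-3, -10, 13)
  hex 5: (-2, -11, 13)
  hex 6: (-1, -11, 12)
  hex 7: (0, -11, 11)
  hex 8: (1, -11, 10)
  hex 9: (2, -11, 9)
  hex 10: (3, -11, 8)
  hex 11: (3, -10, 7)
  hex 12: (3, -9, 6)
  hex 13: (3, -8, 5)
  hex 14: (3, -7, 4)
  hex 15: (3, -6, 3)
  hex 16: (2, -5, 3)
  hex 17: (1, -4, 3)
  hex 18: (0, -3, 3)
  hex 19: (-1, -2, 3)
  hex 20: (-2, -1, 3)
  hex 21: (-3, -1, 4)
  hex 22: (-4, -1, 5)
  hex 23: (-5, -1, 6)
  hex 24: (-6, -1, 7)
  hex 25: (-7, -1, 8)
  hex 26: (-7, -2, 9)
  hex 27: (-7, -3, 10)
  hex 28: (-7, -4, 11)
  hex 29: (-7, -5, 12)
Sorted: 30 hexes.

Answer: -7 -6 13
-7 -5 12
-7 -4 11
-7 -3 10
-7 -2 9
-7 -1 8
-6 -7 13
-6 -1 7
-5 -8 13
-5 -1 6
-4 -9 13
-4 -1 5
-3 -10 13
-3 -1 4
-2 -11 13
-2 -1 3
-1 -11 12
-1 -2 3
0 -11 11
0 -3 3
1 -11 10
1 -4 3
2 -11 9
2 -5 3
3 -11 8
3 -10 7
3 -9 6
3 -8 5
3 -7 4
3 -6 3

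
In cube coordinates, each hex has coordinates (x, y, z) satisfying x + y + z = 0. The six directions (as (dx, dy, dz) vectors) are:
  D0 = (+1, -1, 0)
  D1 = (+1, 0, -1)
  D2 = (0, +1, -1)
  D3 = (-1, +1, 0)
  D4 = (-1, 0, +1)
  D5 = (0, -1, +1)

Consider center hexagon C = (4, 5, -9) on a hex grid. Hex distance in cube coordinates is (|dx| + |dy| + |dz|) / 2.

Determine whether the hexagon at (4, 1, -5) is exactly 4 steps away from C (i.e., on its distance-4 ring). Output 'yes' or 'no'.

|px - cx| = |4 - 4| = 0
|py - cy| = |1 - 5| = 4
|pz - cz| = |-5 - (-9)| = 4
distance = (0+4+4)/2 = 8/2 = 4
radius = 4; distance == radius -> yes

Answer: yes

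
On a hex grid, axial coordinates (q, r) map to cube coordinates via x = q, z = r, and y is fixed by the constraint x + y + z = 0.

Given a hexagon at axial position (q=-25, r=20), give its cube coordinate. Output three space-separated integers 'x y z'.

Answer: -25 5 20

Derivation:
x = q = -25
z = r = 20
y = -x - z = -(-25) - (20) = 5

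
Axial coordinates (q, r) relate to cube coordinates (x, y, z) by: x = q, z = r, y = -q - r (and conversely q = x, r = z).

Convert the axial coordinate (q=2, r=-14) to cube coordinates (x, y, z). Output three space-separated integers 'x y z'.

x = q = 2
z = r = -14
y = -x - z = -(2) - (-14) = 12

Answer: 2 12 -14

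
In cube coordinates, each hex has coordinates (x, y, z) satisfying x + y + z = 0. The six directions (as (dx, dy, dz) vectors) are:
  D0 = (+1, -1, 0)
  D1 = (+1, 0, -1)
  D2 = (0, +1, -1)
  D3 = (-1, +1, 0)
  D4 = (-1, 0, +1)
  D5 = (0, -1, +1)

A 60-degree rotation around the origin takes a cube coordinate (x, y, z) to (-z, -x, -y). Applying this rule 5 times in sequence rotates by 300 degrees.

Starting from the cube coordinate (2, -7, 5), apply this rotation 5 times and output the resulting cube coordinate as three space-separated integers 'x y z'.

Answer: 7 -5 -2

Derivation:
Start: (2, -7, 5)
Step 1: (2, -7, 5) -> (-(5), -(2), -(-7)) = (-5, -2, 7)
Step 2: (-5, -2, 7) -> (-(7), -(-5), -(-2)) = (-7, 5, 2)
Step 3: (-7, 5, 2) -> (-(2), -(-7), -(5)) = (-2, 7, -5)
Step 4: (-2, 7, -5) -> (-(-5), -(-2), -(7)) = (5, 2, -7)
Step 5: (5, 2, -7) -> (-(-7), -(5), -(2)) = (7, -5, -2)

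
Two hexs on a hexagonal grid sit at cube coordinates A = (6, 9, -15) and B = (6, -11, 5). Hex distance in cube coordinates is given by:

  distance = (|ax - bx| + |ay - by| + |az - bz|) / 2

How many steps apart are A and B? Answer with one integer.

Answer: 20

Derivation:
|ax - bx| = |6 - 6| = 0
|ay - by| = |9 - (-11)| = 20
|az - bz| = |-15 - 5| = 20
distance = (0 + 20 + 20) / 2 = 40 / 2 = 20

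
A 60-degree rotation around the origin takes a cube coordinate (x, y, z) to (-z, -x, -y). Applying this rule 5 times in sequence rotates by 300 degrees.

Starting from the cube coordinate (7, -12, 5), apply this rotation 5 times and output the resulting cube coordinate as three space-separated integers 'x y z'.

Answer: 12 -5 -7

Derivation:
Start: (7, -12, 5)
Step 1: (7, -12, 5) -> (-(5), -(7), -(-12)) = (-5, -7, 12)
Step 2: (-5, -7, 12) -> (-(12), -(-5), -(-7)) = (-12, 5, 7)
Step 3: (-12, 5, 7) -> (-(7), -(-12), -(5)) = (-7, 12, -5)
Step 4: (-7, 12, -5) -> (-(-5), -(-7), -(12)) = (5, 7, -12)
Step 5: (5, 7, -12) -> (-(-12), -(5), -(7)) = (12, -5, -7)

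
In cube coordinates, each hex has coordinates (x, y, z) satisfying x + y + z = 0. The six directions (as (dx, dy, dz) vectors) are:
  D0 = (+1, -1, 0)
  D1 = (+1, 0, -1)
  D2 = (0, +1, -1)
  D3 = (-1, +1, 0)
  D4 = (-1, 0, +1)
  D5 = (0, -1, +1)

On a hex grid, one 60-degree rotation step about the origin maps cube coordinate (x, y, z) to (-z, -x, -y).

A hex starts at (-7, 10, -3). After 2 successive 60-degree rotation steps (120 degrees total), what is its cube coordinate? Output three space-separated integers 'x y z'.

Start: (-7, 10, -3)
Step 1: (-7, 10, -3) -> (-(-3), -(-7), -(10)) = (3, 7, -10)
Step 2: (3, 7, -10) -> (-(-10), -(3), -(7)) = (10, -3, -7)

Answer: 10 -3 -7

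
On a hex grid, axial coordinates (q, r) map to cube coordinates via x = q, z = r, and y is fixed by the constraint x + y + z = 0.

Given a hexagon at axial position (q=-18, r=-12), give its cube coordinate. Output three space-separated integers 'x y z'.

x = q = -18
z = r = -12
y = -x - z = -(-18) - (-12) = 30

Answer: -18 30 -12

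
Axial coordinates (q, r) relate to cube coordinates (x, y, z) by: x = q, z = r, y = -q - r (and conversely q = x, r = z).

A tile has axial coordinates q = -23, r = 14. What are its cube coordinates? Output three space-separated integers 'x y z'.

Answer: -23 9 14

Derivation:
x = q = -23
z = r = 14
y = -x - z = -(-23) - (14) = 9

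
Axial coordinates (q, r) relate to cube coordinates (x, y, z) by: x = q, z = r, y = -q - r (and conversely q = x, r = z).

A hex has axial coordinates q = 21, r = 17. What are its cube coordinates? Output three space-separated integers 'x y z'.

x = q = 21
z = r = 17
y = -x - z = -(21) - (17) = -38

Answer: 21 -38 17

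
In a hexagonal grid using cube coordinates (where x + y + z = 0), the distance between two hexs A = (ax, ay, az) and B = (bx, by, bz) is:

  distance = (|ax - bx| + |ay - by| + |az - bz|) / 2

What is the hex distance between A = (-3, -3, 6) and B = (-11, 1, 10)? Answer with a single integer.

|ax - bx| = |-3 - (-11)| = 8
|ay - by| = |-3 - 1| = 4
|az - bz| = |6 - 10| = 4
distance = (8 + 4 + 4) / 2 = 16 / 2 = 8

Answer: 8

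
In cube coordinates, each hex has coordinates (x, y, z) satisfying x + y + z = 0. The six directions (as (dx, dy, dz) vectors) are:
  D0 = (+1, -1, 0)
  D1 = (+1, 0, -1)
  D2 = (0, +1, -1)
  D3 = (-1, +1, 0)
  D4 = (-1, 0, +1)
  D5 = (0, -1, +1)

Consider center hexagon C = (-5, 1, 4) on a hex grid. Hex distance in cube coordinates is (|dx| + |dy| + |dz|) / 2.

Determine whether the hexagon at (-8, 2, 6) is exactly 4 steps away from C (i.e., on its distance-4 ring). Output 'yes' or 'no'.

|px - cx| = |-8 - (-5)| = 3
|py - cy| = |2 - 1| = 1
|pz - cz| = |6 - 4| = 2
distance = (3+1+2)/2 = 6/2 = 3
radius = 4; distance != radius -> no

Answer: no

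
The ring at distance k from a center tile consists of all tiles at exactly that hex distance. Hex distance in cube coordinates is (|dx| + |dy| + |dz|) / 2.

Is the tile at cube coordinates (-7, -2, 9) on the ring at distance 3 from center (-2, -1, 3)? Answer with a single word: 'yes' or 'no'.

|px - cx| = |-7 - (-2)| = 5
|py - cy| = |-2 - (-1)| = 1
|pz - cz| = |9 - 3| = 6
distance = (5+1+6)/2 = 12/2 = 6
radius = 3; distance != radius -> no

Answer: no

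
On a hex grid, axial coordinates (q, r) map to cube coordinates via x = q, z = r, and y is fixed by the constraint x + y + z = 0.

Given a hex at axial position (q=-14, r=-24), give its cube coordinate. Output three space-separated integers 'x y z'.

Answer: -14 38 -24

Derivation:
x = q = -14
z = r = -24
y = -x - z = -(-14) - (-24) = 38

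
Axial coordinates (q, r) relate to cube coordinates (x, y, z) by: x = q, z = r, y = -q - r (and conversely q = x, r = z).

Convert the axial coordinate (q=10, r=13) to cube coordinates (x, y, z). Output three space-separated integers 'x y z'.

Answer: 10 -23 13

Derivation:
x = q = 10
z = r = 13
y = -x - z = -(10) - (13) = -23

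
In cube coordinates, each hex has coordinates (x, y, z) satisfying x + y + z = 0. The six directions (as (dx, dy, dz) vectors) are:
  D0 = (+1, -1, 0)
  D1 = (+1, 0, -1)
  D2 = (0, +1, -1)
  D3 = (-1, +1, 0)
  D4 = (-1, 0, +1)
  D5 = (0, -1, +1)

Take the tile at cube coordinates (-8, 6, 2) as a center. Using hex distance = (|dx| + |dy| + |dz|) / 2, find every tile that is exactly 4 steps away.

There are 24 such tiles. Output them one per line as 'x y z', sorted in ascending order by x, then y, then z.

Answer: -12 6 6
-12 7 5
-12 8 4
-12 9 3
-12 10 2
-11 5 6
-11 10 1
-10 4 6
-10 10 0
-9 3 6
-9 10 -1
-8 2 6
-8 10 -2
-7 2 5
-7 9 -2
-6 2 4
-6 8 -2
-5 2 3
-5 7 -2
-4 2 2
-4 3 1
-4 4 0
-4 5 -1
-4 6 -2

Derivation:
Walk ring at distance 4 from (-8, 6, 2):
Start at center + D4*4 = (-12, 6, 6)
  hex 0: (-12, 6, 6)
  hex 1: (-11, 5, 6)
  hex 2: (-10, 4, 6)
  hex 3: (-9, 3, 6)
  hex 4: (-8, 2, 6)
  hex 5: (-7, 2, 5)
  hex 6: (-6, 2, 4)
  hex 7: (-5, 2, 3)
  hex 8: (-4, 2, 2)
  hex 9: (-4, 3, 1)
  hex 10: (-4, 4, 0)
  hex 11: (-4, 5, -1)
  hex 12: (-4, 6, -2)
  hex 13: (-5, 7, -2)
  hex 14: (-6, 8, -2)
  hex 15: (-7, 9, -2)
  hex 16: (-8, 10, -2)
  hex 17: (-9, 10, -1)
  hex 18: (-10, 10, 0)
  hex 19: (-11, 10, 1)
  hex 20: (-12, 10, 2)
  hex 21: (-12, 9, 3)
  hex 22: (-12, 8, 4)
  hex 23: (-12, 7, 5)
Sorted: 24 hexes.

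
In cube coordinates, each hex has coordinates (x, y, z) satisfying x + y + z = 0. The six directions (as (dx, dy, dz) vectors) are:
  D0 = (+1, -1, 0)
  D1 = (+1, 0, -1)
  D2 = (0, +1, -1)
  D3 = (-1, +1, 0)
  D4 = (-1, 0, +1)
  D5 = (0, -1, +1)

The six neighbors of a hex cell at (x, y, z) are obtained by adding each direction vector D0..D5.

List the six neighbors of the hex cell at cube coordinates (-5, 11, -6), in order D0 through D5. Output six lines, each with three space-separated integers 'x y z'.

Center: (-5, 11, -6). Add each direction:
  D0: (-5, 11, -6) + (1, -1, 0) = (-4, 10, -6)
  D1: (-5, 11, -6) + (1, 0, -1) = (-4, 11, -7)
  D2: (-5, 11, -6) + (0, 1, -1) = (-5, 12, -7)
  D3: (-5, 11, -6) + (-1, 1, 0) = (-6, 12, -6)
  D4: (-5, 11, -6) + (-1, 0, 1) = (-6, 11, -5)
  D5: (-5, 11, -6) + (0, -1, 1) = (-5, 10, -5)

Answer: -4 10 -6
-4 11 -7
-5 12 -7
-6 12 -6
-6 11 -5
-5 10 -5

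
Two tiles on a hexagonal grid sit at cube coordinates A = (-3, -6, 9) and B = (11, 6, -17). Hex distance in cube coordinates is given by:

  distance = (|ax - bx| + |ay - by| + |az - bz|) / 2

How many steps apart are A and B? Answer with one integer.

|ax - bx| = |-3 - 11| = 14
|ay - by| = |-6 - 6| = 12
|az - bz| = |9 - (-17)| = 26
distance = (14 + 12 + 26) / 2 = 52 / 2 = 26

Answer: 26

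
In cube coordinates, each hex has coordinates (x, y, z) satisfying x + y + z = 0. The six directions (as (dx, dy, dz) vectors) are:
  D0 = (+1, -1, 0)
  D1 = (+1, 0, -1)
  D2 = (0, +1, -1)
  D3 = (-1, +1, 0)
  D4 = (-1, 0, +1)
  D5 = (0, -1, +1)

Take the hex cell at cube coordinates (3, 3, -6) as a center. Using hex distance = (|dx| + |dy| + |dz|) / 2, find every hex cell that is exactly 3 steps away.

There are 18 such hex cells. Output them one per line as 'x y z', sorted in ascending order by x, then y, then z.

Walk ring at distance 3 from (3, 3, -6):
Start at center + D4*3 = (0, 3, -3)
  hex 0: (0, 3, -3)
  hex 1: (1, 2, -3)
  hex 2: (2, 1, -3)
  hex 3: (3, 0, -3)
  hex 4: (4, 0, -4)
  hex 5: (5, 0, -5)
  hex 6: (6, 0, -6)
  hex 7: (6, 1, -7)
  hex 8: (6, 2, -8)
  hex 9: (6, 3, -9)
  hex 10: (5, 4, -9)
  hex 11: (4, 5, -9)
  hex 12: (3, 6, -9)
  hex 13: (2, 6, -8)
  hex 14: (1, 6, -7)
  hex 15: (0, 6, -6)
  hex 16: (0, 5, -5)
  hex 17: (0, 4, -4)
Sorted: 18 hexes.

Answer: 0 3 -3
0 4 -4
0 5 -5
0 6 -6
1 2 -3
1 6 -7
2 1 -3
2 6 -8
3 0 -3
3 6 -9
4 0 -4
4 5 -9
5 0 -5
5 4 -9
6 0 -6
6 1 -7
6 2 -8
6 3 -9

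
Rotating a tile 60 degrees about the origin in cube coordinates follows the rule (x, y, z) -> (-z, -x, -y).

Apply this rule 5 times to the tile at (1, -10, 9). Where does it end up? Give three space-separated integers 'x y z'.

Start: (1, -10, 9)
Step 1: (1, -10, 9) -> (-(9), -(1), -(-10)) = (-9, -1, 10)
Step 2: (-9, -1, 10) -> (-(10), -(-9), -(-1)) = (-10, 9, 1)
Step 3: (-10, 9, 1) -> (-(1), -(-10), -(9)) = (-1, 10, -9)
Step 4: (-1, 10, -9) -> (-(-9), -(-1), -(10)) = (9, 1, -10)
Step 5: (9, 1, -10) -> (-(-10), -(9), -(1)) = (10, -9, -1)

Answer: 10 -9 -1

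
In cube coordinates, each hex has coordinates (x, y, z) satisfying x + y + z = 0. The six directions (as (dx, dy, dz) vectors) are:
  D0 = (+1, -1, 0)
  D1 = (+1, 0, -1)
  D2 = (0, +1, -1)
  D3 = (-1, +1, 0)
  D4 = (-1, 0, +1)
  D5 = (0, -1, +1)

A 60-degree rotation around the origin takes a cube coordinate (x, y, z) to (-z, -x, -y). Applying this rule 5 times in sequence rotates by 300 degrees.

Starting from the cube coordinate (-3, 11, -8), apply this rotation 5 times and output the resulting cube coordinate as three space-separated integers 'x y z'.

Answer: -11 8 3

Derivation:
Start: (-3, 11, -8)
Step 1: (-3, 11, -8) -> (-(-8), -(-3), -(11)) = (8, 3, -11)
Step 2: (8, 3, -11) -> (-(-11), -(8), -(3)) = (11, -8, -3)
Step 3: (11, -8, -3) -> (-(-3), -(11), -(-8)) = (3, -11, 8)
Step 4: (3, -11, 8) -> (-(8), -(3), -(-11)) = (-8, -3, 11)
Step 5: (-8, -3, 11) -> (-(11), -(-8), -(-3)) = (-11, 8, 3)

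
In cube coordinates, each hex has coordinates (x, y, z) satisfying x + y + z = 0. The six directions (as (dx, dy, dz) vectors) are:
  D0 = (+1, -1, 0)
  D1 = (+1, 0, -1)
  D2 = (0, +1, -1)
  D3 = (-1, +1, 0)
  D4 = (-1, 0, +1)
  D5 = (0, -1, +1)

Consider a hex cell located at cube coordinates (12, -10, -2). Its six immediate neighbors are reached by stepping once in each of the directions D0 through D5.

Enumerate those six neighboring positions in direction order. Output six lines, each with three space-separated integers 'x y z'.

Answer: 13 -11 -2
13 -10 -3
12 -9 -3
11 -9 -2
11 -10 -1
12 -11 -1

Derivation:
Center: (12, -10, -2). Add each direction:
  D0: (12, -10, -2) + (1, -1, 0) = (13, -11, -2)
  D1: (12, -10, -2) + (1, 0, -1) = (13, -10, -3)
  D2: (12, -10, -2) + (0, 1, -1) = (12, -9, -3)
  D3: (12, -10, -2) + (-1, 1, 0) = (11, -9, -2)
  D4: (12, -10, -2) + (-1, 0, 1) = (11, -10, -1)
  D5: (12, -10, -2) + (0, -1, 1) = (12, -11, -1)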